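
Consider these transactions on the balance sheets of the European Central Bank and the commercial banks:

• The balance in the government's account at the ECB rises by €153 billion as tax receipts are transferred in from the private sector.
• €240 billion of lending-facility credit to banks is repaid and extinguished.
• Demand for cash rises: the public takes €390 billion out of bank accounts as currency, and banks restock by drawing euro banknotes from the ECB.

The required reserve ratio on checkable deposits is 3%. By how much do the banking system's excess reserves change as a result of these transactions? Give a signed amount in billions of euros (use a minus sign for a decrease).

-€766.71 billion

Government account inflow €153 billion: reserves −€153B, deposits −€153B.
Discount-window repayment €240 billion: reserves −€240B, deposits 0.
Currency withdrawal €390 billion: reserves −€390B, deposits −€390B.
Totals: Δreserves = −€783B, Δdeposits = −€543B.
Δrequired reserves = 3% × −€543B = −€16.29B.
Δexcess reserves = Δreserves − Δrequired = −€783B − (−€16.29B) = -€766.71 billion.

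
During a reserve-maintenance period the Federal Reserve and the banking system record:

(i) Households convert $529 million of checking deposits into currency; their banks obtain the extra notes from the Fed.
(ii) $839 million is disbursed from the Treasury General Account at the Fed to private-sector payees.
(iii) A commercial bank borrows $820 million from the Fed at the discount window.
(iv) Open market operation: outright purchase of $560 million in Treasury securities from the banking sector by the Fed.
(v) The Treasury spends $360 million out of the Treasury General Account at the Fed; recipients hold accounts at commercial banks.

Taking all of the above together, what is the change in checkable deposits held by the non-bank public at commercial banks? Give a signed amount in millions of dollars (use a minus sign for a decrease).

Fed balance sheet:
  Assets:      Securities +$560M, Loans to banks +$820M
  Liabilities: Bank reserves +$2050M, Currency in circulation +$529M, Government deposits −$1199M
Commercial banking system:
  Assets:      Reserves at CB +$2050M, Securities −$560M
  Liabilities: Checkable deposits +$670M, Borrowings from CB +$820M
So the change in checkable deposits held by the non-bank public at commercial banks is +$670 million.

+$670 million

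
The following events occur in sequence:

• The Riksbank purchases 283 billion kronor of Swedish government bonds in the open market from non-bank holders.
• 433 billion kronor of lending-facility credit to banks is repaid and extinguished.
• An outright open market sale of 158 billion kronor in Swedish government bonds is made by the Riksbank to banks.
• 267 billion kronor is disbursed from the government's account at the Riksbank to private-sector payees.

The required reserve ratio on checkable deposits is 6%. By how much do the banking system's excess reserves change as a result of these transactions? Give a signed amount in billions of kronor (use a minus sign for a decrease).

Asset purchase (from non-banks) 283 billion kronor: reserves +283B, deposits +283B.
Discount-window repayment 433 billion kronor: reserves −433B, deposits 0.
OMO sale (to banks) 158 billion kronor: reserves −158B, deposits 0.
Government spending 267 billion kronor: reserves +267B, deposits +267B.
Totals: Δreserves = −41B, Δdeposits = +550B.
Δrequired reserves = 6% × +550B = +33B.
Δexcess reserves = Δreserves − Δrequired = −41B − (+33B) = -74 billion.

-74 billion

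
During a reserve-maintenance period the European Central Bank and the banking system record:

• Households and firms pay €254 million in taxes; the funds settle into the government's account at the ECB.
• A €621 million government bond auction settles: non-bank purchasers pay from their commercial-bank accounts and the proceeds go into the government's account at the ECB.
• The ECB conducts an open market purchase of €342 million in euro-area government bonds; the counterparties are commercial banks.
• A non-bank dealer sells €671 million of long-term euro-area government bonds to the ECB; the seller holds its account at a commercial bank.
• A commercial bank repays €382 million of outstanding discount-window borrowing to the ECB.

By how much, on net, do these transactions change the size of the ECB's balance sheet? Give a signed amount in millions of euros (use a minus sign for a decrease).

+€631 million

Government account inflow €254 million: only the composition of liabilities changes → 0.
Government account inflow €621 million: only the composition of liabilities changes → 0.
OMO purchase (from banks) €342 million: an ECB asset is acquired → +€342M.
Asset purchase (from non-banks) €671 million: an ECB asset is acquired → +€671M.
Discount-window repayment €382 million: an ECB asset is shed → −€382M.
Net: 0 + 0 + 342 + 671 − 382 = +€631 million.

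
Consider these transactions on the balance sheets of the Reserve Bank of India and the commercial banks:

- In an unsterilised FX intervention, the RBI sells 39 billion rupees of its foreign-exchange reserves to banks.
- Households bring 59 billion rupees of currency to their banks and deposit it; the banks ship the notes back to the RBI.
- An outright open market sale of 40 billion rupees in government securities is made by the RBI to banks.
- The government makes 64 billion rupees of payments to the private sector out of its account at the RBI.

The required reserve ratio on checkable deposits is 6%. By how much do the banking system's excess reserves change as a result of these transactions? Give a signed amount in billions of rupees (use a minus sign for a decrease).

+36.62 billion

FX sale 39 billion rupees: reserves −39B, deposits 0.
Currency deposit 59 billion rupees: reserves +59B, deposits +59B.
OMO sale (to banks) 40 billion rupees: reserves −40B, deposits 0.
Government spending 64 billion rupees: reserves +64B, deposits +64B.
Totals: Δreserves = +44B, Δdeposits = +123B.
Δrequired reserves = 6% × +123B = +7.38B.
Δexcess reserves = Δreserves − Δrequired = +44B − (+7.38B) = +36.62 billion.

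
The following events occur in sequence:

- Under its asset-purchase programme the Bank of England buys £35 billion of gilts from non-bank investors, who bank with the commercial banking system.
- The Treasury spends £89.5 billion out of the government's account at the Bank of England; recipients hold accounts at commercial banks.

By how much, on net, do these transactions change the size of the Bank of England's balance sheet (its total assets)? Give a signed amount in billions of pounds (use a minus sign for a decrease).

+£35 billion

Asset purchase (from non-banks) £35 billion: a Bank of England asset is acquired → +£35B.
Government spending £89.5 billion: only the composition of liabilities changes → 0.
Net: 35 + 0 = +£35 billion.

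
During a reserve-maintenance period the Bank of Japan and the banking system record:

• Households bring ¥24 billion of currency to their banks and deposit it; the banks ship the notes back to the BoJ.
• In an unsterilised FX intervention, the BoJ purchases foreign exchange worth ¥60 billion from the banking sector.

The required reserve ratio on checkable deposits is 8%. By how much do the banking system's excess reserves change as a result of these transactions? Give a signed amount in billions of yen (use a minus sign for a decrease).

+¥82.08 billion

Currency deposit ¥24 billion: reserves +¥24B, deposits +¥24B.
FX purchase ¥60 billion: reserves +¥60B, deposits 0.
Totals: Δreserves = +¥84B, Δdeposits = +¥24B.
Δrequired reserves = 8% × +¥24B = +¥1.92B.
Δexcess reserves = Δreserves − Δrequired = +¥84B − (+¥1.92B) = +¥82.08 billion.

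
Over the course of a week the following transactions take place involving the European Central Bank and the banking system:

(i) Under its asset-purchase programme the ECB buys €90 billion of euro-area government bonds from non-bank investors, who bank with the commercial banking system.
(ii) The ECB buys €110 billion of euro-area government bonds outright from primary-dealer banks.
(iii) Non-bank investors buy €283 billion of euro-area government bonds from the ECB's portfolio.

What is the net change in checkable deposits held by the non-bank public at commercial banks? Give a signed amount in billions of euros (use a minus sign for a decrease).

ECB balance sheet:
  Assets:      Securities −€83B
  Liabilities: Bank reserves −€83B
Commercial banking system:
  Assets:      Reserves at CB −€83B, Securities −€110B
  Liabilities: Checkable deposits −€193B
So the change in checkable deposits held by the non-bank public at commercial banks is -€193 billion.

-€193 billion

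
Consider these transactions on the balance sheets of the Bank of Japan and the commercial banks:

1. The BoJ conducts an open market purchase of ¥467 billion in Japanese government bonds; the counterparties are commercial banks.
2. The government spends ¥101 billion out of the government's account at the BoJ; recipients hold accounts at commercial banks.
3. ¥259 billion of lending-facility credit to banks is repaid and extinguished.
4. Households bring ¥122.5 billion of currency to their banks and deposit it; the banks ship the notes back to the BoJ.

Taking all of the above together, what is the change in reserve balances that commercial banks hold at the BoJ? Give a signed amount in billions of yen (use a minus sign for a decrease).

+¥431.5 billion

BoJ balance sheet:
  Assets:      Securities +¥467B, Loans to banks −¥259B
  Liabilities: Bank reserves +¥431.5B, Currency in circulation −¥122.5B, Government deposits −¥101B
So the change in reserve balances that commercial banks hold at the BoJ is +¥431.5 billion.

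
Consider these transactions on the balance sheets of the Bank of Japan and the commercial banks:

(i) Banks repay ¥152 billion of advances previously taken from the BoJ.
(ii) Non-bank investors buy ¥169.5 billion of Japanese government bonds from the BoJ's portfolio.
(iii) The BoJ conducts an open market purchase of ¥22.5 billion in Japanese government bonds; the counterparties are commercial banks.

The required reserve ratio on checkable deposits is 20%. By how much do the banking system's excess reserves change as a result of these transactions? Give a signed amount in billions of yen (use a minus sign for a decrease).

-¥265.1 billion

Discount-window repayment ¥152 billion: reserves −¥152B, deposits 0.
Asset sale (to non-banks) ¥169.5 billion: reserves −¥169.5B, deposits −¥169.5B.
OMO purchase (from banks) ¥22.5 billion: reserves +¥22.5B, deposits 0.
Totals: Δreserves = −¥299B, Δdeposits = −¥169.5B.
Δrequired reserves = 20% × −¥169.5B = −¥33.9B.
Δexcess reserves = Δreserves − Δrequired = −¥299B − (−¥33.9B) = -¥265.1 billion.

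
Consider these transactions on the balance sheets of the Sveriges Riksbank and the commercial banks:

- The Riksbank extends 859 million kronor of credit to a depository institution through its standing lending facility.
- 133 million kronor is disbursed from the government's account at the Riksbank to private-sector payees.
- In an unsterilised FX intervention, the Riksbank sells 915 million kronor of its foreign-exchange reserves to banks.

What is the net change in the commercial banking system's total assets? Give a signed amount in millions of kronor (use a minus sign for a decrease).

Discount-window loan 859 million kronor: bank balance sheets expand → +859M.
Government spending 133 million kronor: bank balance sheets expand → +133M.
FX sale 915 million kronor: just an asset swap on bank balance sheets → 0.
Net: 859 + 133 + 0 = +992 million.

+992 million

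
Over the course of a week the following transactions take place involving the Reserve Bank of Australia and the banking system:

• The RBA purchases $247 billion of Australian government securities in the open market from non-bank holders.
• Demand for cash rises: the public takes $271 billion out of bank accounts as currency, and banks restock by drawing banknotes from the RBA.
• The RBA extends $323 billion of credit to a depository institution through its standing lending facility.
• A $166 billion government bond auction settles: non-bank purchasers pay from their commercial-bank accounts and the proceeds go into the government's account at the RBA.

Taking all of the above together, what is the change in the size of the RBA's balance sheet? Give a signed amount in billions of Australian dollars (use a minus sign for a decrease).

Asset purchase (from non-banks) $247 billion: an RBA asset is acquired → +$247B.
Currency withdrawal $271 billion: only the composition of liabilities changes → 0.
Discount-window loan $323 billion: an RBA asset is acquired → +$323B.
Government account inflow $166 billion: only the composition of liabilities changes → 0.
Net: 247 + 0 + 323 + 0 = +$570 billion.

+$570 billion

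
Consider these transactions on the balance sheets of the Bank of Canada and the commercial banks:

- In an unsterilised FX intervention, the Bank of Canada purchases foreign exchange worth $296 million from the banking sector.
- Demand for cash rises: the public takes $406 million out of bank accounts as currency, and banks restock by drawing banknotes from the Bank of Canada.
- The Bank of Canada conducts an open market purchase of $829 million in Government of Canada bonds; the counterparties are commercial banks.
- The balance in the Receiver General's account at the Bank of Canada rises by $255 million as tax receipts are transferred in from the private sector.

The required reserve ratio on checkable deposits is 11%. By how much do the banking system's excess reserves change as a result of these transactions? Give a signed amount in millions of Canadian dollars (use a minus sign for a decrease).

+$536.71 million

FX purchase $296 million: reserves +$296M, deposits 0.
Currency withdrawal $406 million: reserves −$406M, deposits −$406M.
OMO purchase (from banks) $829 million: reserves +$829M, deposits 0.
Government account inflow $255 million: reserves −$255M, deposits −$255M.
Totals: Δreserves = +$464M, Δdeposits = −$661M.
Δrequired reserves = 11% × −$661M = −$72.71M.
Δexcess reserves = Δreserves − Δrequired = +$464M − (−$72.71M) = +$536.71 million.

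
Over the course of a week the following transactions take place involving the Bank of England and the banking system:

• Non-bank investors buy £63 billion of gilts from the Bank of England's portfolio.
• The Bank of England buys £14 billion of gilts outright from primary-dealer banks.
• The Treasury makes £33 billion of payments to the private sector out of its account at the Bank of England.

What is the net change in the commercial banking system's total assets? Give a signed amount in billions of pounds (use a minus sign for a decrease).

-£30 billion

Asset sale (to non-banks) £63 billion: bank balance sheets shrink → −£63B.
OMO purchase (from banks) £14 billion: just an asset swap on bank balance sheets → 0.
Government spending £33 billion: bank balance sheets expand → +£33B.
Net: −63 + 0 + 33 = -£30 billion.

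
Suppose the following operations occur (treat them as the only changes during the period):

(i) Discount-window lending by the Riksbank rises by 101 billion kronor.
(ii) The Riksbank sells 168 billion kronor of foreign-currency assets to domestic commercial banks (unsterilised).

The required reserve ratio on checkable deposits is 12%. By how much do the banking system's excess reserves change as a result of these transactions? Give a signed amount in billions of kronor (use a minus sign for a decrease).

Discount-window loan 101 billion kronor: reserves +101B, deposits 0.
FX sale 168 billion kronor: reserves −168B, deposits 0.
Totals: Δreserves = −67B, Δdeposits = 0.
Δrequired reserves = 12% × 0 = 0.
Δexcess reserves = Δreserves − Δrequired = −67B − (0) = -67 billion.

-67 billion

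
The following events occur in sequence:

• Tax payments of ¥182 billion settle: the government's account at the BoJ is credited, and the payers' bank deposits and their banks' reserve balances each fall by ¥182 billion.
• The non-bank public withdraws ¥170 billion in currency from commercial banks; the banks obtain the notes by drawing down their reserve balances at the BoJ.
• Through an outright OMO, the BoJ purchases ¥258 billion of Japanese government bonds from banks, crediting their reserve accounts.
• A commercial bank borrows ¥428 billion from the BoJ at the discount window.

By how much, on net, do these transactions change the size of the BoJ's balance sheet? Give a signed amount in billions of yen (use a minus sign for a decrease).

BoJ balance sheet:
  Assets:      Securities +¥258B, Loans to banks +¥428B
  Liabilities: Bank reserves +¥334B, Currency in circulation +¥170B, Government deposits +¥182B
Commercial banking system:
  Assets:      Reserves at CB +¥334B, Securities −¥258B
  Liabilities: Checkable deposits −¥352B, Borrowings from CB +¥428B
Change in total BoJ assets = +¥686 billion.

+¥686 billion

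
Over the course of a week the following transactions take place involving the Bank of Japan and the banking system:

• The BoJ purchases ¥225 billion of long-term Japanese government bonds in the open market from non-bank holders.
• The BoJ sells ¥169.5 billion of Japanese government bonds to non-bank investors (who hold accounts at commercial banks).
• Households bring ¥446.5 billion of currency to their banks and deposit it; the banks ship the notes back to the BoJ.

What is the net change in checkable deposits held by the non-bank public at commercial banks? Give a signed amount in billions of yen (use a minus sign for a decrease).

Asset purchase (from non-banks) ¥225 billion: non-bank counterparties' bank balances rise → +¥225B.
Asset sale (to non-banks) ¥169.5 billion: non-bank counterparties' bank balances fall → −¥169.5B.
Currency deposit ¥446.5 billion: non-bank counterparties' bank balances rise → +¥446.5B.
Net: 225 − 169.5 + 446.5 = +¥502 billion.

+¥502 billion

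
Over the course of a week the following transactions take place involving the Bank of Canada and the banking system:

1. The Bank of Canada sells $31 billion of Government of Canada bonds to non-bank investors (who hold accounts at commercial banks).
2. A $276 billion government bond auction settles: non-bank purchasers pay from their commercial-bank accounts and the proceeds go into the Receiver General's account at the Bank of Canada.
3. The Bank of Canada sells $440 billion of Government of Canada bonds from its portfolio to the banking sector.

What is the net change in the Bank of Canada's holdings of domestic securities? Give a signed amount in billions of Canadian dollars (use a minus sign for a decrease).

Bank of Canada balance sheet:
  Assets:      Securities −$471B
  Liabilities: Bank reserves −$747B, Government deposits +$276B
So the change in the Bank of Canada's holdings of domestic securities is -$471 billion.

-$471 billion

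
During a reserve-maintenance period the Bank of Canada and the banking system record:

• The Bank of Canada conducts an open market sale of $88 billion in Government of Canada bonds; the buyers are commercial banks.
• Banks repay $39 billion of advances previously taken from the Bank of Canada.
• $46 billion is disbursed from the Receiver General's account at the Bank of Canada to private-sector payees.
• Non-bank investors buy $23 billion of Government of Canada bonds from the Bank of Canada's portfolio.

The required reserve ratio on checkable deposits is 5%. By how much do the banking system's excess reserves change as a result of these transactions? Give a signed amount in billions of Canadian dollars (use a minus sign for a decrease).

OMO sale (to banks) $88 billion: reserves −$88B, deposits 0.
Discount-window repayment $39 billion: reserves −$39B, deposits 0.
Government spending $46 billion: reserves +$46B, deposits +$46B.
Asset sale (to non-banks) $23 billion: reserves −$23B, deposits −$23B.
Totals: Δreserves = −$104B, Δdeposits = +$23B.
Δrequired reserves = 5% × +$23B = +$1.15B.
Δexcess reserves = Δreserves − Δrequired = −$104B − (+$1.15B) = -$105.15 billion.

-$105.15 billion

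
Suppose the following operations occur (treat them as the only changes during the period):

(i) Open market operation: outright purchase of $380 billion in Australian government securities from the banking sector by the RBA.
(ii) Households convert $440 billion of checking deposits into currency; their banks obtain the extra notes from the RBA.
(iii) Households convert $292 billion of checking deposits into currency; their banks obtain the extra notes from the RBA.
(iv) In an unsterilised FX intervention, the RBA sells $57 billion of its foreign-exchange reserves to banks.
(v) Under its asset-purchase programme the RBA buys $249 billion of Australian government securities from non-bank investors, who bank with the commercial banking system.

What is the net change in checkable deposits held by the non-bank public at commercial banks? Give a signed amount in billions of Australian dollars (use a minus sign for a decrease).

OMO purchase (from banks) $380 billion: the counterparty is a bank, so public deposits are unchanged → 0.
Currency withdrawal $440 billion: non-bank counterparties' bank balances fall → −$440B.
Currency withdrawal $292 billion: non-bank counterparties' bank balances fall → −$292B.
FX sale $57 billion: the counterparty is a bank, so public deposits are unchanged → 0.
Asset purchase (from non-banks) $249 billion: non-bank counterparties' bank balances rise → +$249B.
Net: 0 − 440 − 292 + 0 + 249 = -$483 billion.

-$483 billion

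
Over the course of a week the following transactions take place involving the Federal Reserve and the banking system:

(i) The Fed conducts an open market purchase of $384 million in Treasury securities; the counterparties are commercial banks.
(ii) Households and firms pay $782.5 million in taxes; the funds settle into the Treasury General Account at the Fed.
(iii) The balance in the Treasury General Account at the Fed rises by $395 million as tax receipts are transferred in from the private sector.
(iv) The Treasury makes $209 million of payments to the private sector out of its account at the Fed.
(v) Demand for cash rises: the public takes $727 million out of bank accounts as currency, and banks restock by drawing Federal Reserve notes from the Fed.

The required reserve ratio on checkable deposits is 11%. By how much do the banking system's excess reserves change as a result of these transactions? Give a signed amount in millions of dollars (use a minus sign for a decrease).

OMO purchase (from banks) $384 million: reserves +$384M, deposits 0.
Government account inflow $782.5 million: reserves −$782.5M, deposits −$782.5M.
Government account inflow $395 million: reserves −$395M, deposits −$395M.
Government spending $209 million: reserves +$209M, deposits +$209M.
Currency withdrawal $727 million: reserves −$727M, deposits −$727M.
Totals: Δreserves = −$1311.5M, Δdeposits = −$1695.5M.
Δrequired reserves = 11% × −$1695.5M = −$186.505M.
Δexcess reserves = Δreserves − Δrequired = −$1311.5M − (−$186.505M) = -$1124.995 million.

-$1124.995 million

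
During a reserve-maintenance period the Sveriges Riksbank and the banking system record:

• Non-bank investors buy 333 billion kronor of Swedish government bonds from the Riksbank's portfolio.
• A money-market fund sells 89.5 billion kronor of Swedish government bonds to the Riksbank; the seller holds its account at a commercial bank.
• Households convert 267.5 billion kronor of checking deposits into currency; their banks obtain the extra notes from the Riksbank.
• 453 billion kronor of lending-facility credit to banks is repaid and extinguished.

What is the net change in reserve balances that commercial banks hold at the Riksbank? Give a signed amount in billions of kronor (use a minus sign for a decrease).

-964 billion

Riksbank balance sheet:
  Assets:      Securities −243.5B, Loans to banks −453B
  Liabilities: Bank reserves −964B, Currency in circulation +267.5B
So the change in reserve balances that commercial banks hold at the Riksbank is -964 billion.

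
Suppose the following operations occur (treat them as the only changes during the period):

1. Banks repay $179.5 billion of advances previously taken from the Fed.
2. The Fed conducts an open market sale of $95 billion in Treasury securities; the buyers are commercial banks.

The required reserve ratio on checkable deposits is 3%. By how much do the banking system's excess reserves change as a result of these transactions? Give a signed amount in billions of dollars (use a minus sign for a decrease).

Discount-window repayment $179.5 billion: reserves −$179.5B, deposits 0.
OMO sale (to banks) $95 billion: reserves −$95B, deposits 0.
Totals: Δreserves = −$274.5B, Δdeposits = 0.
Δrequired reserves = 3% × 0 = 0.
Δexcess reserves = Δreserves − Δrequired = −$274.5B − (0) = -$274.5 billion.

-$274.5 billion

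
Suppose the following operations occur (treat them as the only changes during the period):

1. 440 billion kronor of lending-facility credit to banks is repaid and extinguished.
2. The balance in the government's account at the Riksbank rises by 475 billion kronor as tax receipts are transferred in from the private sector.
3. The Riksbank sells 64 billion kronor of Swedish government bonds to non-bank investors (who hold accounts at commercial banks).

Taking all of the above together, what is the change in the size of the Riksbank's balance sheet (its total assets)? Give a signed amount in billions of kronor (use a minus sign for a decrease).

-504 billion

Discount-window repayment 440 billion kronor: a Riksbank asset is shed → −440B.
Government account inflow 475 billion kronor: only the composition of liabilities changes → 0.
Asset sale (to non-banks) 64 billion kronor: a Riksbank asset is shed → −64B.
Net: −440 + 0 − 64 = -504 billion.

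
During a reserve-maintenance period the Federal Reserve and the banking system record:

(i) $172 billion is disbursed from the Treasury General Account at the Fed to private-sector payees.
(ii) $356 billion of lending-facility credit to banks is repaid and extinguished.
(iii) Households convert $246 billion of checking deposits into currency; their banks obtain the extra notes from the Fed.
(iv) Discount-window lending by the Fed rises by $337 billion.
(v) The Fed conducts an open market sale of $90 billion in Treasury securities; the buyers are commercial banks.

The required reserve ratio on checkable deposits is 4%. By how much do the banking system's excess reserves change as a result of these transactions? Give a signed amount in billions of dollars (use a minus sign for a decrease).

-$180.04 billion

Government spending $172 billion: reserves +$172B, deposits +$172B.
Discount-window repayment $356 billion: reserves −$356B, deposits 0.
Currency withdrawal $246 billion: reserves −$246B, deposits −$246B.
Discount-window loan $337 billion: reserves +$337B, deposits 0.
OMO sale (to banks) $90 billion: reserves −$90B, deposits 0.
Totals: Δreserves = −$183B, Δdeposits = −$74B.
Δrequired reserves = 4% × −$74B = −$2.96B.
Δexcess reserves = Δreserves − Δrequired = −$183B − (−$2.96B) = -$180.04 billion.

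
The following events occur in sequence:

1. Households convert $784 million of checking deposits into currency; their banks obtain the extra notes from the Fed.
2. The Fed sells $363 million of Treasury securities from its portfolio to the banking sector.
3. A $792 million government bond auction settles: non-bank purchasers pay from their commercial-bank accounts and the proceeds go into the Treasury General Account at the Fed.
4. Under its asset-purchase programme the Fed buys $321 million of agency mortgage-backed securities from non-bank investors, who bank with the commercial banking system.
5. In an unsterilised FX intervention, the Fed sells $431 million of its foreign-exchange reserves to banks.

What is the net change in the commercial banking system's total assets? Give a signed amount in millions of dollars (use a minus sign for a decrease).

Fed balance sheet:
  Assets:      Securities −$42M, Foreign assets −$431M
  Liabilities: Bank reserves −$2049M, Currency in circulation +$784M, Government deposits +$792M
Commercial banking system:
  Assets:      Reserves at CB −$2049M, Securities +$363M, Foreign assets +$431M
  Liabilities: Checkable deposits −$1255M
Change in total bank assets = -$1255 million.

-$1255 million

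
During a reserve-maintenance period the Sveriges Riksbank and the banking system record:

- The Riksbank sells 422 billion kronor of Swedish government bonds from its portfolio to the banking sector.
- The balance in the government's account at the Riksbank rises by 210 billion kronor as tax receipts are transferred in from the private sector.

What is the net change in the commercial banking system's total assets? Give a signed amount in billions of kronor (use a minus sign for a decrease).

OMO sale (to banks) 422 billion kronor: just an asset swap on bank balance sheets → 0.
Government account inflow 210 billion kronor: bank balance sheets shrink → −210B.
Net: 0 − 210 = -210 billion.

-210 billion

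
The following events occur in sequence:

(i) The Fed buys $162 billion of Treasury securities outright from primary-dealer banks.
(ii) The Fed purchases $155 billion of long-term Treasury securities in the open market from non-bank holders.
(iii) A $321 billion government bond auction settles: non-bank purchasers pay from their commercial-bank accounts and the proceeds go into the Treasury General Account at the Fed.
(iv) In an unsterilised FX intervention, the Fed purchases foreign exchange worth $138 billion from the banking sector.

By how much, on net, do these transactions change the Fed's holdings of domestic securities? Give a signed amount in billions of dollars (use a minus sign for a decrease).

Fed balance sheet:
  Assets:      Securities +$317B, Foreign assets +$138B
  Liabilities: Bank reserves +$134B, Government deposits +$321B
So the change in the Fed's holdings of domestic securities is +$317 billion.

+$317 billion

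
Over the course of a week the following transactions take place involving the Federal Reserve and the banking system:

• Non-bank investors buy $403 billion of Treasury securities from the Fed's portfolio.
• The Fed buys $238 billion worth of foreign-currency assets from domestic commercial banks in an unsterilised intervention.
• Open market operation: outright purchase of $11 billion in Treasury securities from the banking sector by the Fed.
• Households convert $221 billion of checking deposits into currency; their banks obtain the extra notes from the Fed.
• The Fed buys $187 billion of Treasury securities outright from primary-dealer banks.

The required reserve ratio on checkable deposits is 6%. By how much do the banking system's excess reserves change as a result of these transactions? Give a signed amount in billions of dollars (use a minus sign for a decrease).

Asset sale (to non-banks) $403 billion: reserves −$403B, deposits −$403B.
FX purchase $238 billion: reserves +$238B, deposits 0.
OMO purchase (from banks) $11 billion: reserves +$11B, deposits 0.
Currency withdrawal $221 billion: reserves −$221B, deposits −$221B.
OMO purchase (from banks) $187 billion: reserves +$187B, deposits 0.
Totals: Δreserves = −$188B, Δdeposits = −$624B.
Δrequired reserves = 6% × −$624B = −$37.44B.
Δexcess reserves = Δreserves − Δrequired = −$188B − (−$37.44B) = -$150.56 billion.

-$150.56 billion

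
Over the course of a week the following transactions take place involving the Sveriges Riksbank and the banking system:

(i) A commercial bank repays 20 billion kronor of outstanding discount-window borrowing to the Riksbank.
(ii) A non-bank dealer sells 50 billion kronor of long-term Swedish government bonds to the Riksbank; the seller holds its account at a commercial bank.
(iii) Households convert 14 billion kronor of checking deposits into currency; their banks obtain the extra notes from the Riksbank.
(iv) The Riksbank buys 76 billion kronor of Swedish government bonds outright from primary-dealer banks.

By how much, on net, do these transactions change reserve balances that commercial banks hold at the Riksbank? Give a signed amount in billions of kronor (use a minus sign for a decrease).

Riksbank balance sheet:
  Assets:      Securities +126B, Loans to banks −20B
  Liabilities: Bank reserves +92B, Currency in circulation +14B
So the change in reserve balances that commercial banks hold at the Riksbank is +92 billion.

+92 billion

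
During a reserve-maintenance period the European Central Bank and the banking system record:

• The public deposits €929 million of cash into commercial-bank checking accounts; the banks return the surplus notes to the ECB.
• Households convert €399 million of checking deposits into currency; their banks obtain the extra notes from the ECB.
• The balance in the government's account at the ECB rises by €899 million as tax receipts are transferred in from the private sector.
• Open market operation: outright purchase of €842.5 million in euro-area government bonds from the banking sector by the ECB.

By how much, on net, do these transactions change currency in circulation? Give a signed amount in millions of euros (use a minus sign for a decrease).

-€530 million

Currency deposit €929 million: notes return to the central bank → −€929M.
Currency withdrawal €399 million: notes leave the central bank → +€399M.
Government account inflow €899 million: no currency enters or leaves circulation → 0.
OMO purchase (from banks) €842.5 million: no currency enters or leaves circulation → 0.
Net: −929 + 399 + 0 + 0 = -€530 million.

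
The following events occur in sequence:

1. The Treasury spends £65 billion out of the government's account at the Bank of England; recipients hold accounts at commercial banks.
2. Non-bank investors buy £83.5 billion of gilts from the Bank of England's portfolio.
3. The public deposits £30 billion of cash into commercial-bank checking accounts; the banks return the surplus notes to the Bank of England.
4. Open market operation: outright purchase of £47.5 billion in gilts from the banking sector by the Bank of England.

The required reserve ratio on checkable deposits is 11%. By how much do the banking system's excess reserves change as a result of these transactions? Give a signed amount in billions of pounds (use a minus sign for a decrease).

Government spending £65 billion: reserves +£65B, deposits +£65B.
Asset sale (to non-banks) £83.5 billion: reserves −£83.5B, deposits −£83.5B.
Currency deposit £30 billion: reserves +£30B, deposits +£30B.
OMO purchase (from banks) £47.5 billion: reserves +£47.5B, deposits 0.
Totals: Δreserves = +£59B, Δdeposits = +£11.5B.
Δrequired reserves = 11% × +£11.5B = +£1.265B.
Δexcess reserves = Δreserves − Δrequired = +£59B − (+£1.265B) = +£57.735 billion.

+£57.735 billion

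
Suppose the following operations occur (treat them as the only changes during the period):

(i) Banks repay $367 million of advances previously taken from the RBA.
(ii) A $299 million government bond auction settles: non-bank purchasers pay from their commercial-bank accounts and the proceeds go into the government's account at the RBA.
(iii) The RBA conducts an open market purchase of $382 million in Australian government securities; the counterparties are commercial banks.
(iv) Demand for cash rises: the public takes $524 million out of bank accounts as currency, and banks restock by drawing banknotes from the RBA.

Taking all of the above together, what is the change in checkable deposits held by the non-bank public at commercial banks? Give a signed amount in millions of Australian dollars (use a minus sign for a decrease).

-$823 million

RBA balance sheet:
  Assets:      Securities +$382M, Loans to banks −$367M
  Liabilities: Bank reserves −$808M, Currency in circulation +$524M, Government deposits +$299M
Commercial banking system:
  Assets:      Reserves at CB −$808M, Securities −$382M
  Liabilities: Checkable deposits −$823M, Borrowings from CB −$367M
So the change in checkable deposits held by the non-bank public at commercial banks is -$823 million.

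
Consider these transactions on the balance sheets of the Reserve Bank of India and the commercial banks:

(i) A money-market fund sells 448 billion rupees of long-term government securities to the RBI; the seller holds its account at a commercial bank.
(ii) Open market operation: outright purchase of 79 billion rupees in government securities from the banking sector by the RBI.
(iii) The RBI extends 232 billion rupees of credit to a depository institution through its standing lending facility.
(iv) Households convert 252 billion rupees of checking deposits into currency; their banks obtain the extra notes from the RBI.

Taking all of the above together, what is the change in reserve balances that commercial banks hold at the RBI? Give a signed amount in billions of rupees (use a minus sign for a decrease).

Asset purchase (from non-banks) 448 billion rupees: the RBI pays by crediting reserve accounts → +448B.
OMO purchase (from banks) 79 billion rupees: the RBI pays by crediting reserve accounts → +79B.
Discount-window loan 232 billion rupees: the loan is credited to the bank's reserve account → +232B.
Currency withdrawal 252 billion rupees: banks swap reserves for currency → −252B.
Net: 448 + 79 + 232 − 252 = +507 billion.

+507 billion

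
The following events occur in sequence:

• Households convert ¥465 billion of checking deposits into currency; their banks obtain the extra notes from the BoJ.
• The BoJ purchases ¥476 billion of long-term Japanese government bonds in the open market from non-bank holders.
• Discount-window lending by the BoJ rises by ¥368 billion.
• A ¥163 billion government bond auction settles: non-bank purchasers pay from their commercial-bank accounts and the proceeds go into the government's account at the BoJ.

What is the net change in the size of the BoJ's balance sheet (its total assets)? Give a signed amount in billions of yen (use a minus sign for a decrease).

+¥844 billion

Currency withdrawal ¥465 billion: only the composition of liabilities changes → 0.
Asset purchase (from non-banks) ¥476 billion: a BoJ asset is acquired → +¥476B.
Discount-window loan ¥368 billion: a BoJ asset is acquired → +¥368B.
Government account inflow ¥163 billion: only the composition of liabilities changes → 0.
Net: 0 + 476 + 368 + 0 = +¥844 billion.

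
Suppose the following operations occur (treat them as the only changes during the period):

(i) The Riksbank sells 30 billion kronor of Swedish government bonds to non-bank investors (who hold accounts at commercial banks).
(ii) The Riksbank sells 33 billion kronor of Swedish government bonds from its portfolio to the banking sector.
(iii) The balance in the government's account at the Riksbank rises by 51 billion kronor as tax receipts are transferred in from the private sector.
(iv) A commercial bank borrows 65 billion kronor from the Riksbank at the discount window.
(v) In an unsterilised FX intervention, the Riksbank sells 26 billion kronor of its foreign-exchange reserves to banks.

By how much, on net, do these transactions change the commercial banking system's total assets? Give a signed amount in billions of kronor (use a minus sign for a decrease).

-16 billion

Asset sale (to non-banks) 30 billion kronor: bank balance sheets shrink → −30B.
OMO sale (to banks) 33 billion kronor: just an asset swap on bank balance sheets → 0.
Government account inflow 51 billion kronor: bank balance sheets shrink → −51B.
Discount-window loan 65 billion kronor: bank balance sheets expand → +65B.
FX sale 26 billion kronor: just an asset swap on bank balance sheets → 0.
Net: −30 + 0 − 51 + 65 + 0 = -16 billion.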